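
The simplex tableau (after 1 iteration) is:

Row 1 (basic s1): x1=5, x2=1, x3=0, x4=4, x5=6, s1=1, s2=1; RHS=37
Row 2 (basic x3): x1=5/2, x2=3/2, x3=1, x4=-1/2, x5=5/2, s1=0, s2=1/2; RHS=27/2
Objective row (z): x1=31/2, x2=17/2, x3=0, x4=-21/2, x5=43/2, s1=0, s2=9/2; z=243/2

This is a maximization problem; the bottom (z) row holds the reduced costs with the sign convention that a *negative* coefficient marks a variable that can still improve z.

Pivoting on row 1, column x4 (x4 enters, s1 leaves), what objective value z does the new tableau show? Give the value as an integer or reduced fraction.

1749/8

Minimum ratio for x4: 37/4 = 37/4.
z changes by −(z-row coeff of x4)·ratio = −(-21/2)·(37/4) = 777/8.
New z = 243/2 + (777/8) = 1749/8.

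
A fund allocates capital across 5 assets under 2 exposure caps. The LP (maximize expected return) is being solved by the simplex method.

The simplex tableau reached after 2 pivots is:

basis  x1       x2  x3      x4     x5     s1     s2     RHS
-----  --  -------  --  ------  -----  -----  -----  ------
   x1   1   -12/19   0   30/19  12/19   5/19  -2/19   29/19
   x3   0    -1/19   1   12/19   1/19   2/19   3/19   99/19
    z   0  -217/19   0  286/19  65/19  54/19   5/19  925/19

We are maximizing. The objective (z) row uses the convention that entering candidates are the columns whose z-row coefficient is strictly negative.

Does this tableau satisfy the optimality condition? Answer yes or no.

no

Column x2 has objective-row coefficient -217/19, which is negative; an improving pivot exists, so not yet optimal.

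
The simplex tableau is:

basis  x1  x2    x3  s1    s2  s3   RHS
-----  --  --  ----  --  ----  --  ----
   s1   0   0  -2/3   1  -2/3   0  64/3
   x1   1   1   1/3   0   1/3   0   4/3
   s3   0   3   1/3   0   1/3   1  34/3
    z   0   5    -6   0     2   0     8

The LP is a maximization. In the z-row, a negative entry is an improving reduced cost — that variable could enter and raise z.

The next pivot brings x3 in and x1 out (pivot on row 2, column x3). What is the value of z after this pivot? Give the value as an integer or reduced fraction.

Minimum ratio for x3: (4/3)/(1/3) = 4.
z changes by −(z-row coeff of x3)·ratio = −(-6)·4 = 24.
New z = 8 + 24 = 32.

32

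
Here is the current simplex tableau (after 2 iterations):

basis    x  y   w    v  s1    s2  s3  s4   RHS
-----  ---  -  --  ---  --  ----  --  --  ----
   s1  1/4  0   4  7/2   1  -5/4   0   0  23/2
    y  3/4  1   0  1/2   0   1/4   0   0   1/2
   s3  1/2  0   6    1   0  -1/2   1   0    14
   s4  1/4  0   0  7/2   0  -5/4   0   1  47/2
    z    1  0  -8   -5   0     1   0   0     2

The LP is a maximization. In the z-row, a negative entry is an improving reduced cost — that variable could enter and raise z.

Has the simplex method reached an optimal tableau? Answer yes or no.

no

Column w has objective-row coefficient -8, which is negative; an improving pivot exists, so not yet optimal.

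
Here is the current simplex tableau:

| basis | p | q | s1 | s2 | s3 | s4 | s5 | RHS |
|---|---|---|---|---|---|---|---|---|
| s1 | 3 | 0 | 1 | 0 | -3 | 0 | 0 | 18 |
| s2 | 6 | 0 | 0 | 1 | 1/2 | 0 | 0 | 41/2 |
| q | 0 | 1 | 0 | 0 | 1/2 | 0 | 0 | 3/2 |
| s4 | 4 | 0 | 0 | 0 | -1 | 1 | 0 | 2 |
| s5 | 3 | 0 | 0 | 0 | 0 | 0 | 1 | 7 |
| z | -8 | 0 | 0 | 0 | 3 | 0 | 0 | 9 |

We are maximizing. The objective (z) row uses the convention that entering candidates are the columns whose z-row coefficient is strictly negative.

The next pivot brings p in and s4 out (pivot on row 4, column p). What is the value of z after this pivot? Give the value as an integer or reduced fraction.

Minimum ratio for p: 2/4 = 1/2.
z changes by −(z-row coeff of p)·ratio = −(-8)·(1/2) = 4.
New z = 9 + 4 = 13.

13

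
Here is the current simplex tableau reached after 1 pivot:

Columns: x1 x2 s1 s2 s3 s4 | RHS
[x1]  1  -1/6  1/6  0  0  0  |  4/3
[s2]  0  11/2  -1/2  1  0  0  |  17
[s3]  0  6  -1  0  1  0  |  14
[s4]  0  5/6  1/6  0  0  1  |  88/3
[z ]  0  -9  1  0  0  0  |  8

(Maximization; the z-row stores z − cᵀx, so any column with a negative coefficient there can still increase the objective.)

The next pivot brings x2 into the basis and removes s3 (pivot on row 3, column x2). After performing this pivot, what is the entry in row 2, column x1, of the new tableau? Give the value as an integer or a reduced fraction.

0

Pivot element is row 3, column x2: 6.
Normalize row 3: new (row 3, x1) = 0/6 = 0.
row 2 ← row 2 − (11/2)·(new row 3): 0 − (11/2)·0 = 0.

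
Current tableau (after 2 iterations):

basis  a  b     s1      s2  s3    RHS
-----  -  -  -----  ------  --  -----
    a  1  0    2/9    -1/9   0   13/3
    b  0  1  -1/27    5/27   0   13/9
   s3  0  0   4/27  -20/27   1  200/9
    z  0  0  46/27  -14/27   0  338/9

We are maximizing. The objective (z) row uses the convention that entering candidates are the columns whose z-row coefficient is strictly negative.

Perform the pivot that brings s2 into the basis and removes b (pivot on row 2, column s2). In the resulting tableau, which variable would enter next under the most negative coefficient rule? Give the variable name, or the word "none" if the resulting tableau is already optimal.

Pivot element 5/27. New z-row = old z-row − (-14/27)·(row 2/(5/27)).
Updated z-row coefficients: a: 0, b: 14/5, s1: 8/5, s2: 0, s3: 0.
No coefficient is strictly negative; the tableau after this pivot is optimal.

none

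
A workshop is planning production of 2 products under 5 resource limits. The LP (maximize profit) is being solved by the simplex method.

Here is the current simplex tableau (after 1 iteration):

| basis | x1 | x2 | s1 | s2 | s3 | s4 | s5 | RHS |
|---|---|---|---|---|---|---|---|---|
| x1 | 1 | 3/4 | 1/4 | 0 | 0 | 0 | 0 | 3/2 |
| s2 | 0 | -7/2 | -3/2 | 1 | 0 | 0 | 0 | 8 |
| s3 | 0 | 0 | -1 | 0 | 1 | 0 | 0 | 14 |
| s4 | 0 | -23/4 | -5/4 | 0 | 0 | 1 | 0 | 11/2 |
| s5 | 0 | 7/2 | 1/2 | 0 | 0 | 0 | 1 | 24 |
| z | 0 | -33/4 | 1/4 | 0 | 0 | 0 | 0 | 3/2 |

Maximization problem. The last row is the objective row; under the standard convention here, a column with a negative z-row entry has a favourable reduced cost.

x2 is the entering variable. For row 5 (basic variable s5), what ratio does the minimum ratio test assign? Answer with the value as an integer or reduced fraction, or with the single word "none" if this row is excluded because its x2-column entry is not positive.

Ratio = RHS / (x2 entry) = 24 / (7/2) = 48/7.

48/7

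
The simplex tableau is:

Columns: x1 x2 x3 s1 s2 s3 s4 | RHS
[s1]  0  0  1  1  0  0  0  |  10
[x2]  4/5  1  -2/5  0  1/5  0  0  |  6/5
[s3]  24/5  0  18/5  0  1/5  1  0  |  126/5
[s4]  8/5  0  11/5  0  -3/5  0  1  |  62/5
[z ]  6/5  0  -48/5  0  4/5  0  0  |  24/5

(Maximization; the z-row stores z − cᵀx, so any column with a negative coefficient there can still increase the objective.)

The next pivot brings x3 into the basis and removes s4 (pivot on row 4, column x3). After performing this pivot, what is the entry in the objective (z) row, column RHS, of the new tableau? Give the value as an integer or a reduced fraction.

648/11

Pivot element is row 4, column x3: 11/5.
Normalize row 4: new (row 4, RHS) = (62/5)/(11/5) = 62/11.
z-row ← z-row − (-48/5)·(new row 4): 24/5 − (-48/5)·(62/11) = 648/11.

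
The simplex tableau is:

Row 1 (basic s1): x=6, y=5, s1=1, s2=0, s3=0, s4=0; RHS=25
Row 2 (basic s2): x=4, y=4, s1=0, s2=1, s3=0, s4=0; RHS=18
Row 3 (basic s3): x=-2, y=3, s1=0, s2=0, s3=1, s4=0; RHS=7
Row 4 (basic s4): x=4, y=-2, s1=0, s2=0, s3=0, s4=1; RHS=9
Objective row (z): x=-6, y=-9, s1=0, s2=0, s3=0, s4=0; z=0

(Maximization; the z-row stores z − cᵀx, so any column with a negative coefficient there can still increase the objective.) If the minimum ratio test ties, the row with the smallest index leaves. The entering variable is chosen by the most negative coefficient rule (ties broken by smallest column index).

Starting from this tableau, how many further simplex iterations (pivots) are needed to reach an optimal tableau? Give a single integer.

pivot: y in, s3 out → z = 21
pivot: x in, s2 out → z = 183/5
No improving column remains; optimal.

2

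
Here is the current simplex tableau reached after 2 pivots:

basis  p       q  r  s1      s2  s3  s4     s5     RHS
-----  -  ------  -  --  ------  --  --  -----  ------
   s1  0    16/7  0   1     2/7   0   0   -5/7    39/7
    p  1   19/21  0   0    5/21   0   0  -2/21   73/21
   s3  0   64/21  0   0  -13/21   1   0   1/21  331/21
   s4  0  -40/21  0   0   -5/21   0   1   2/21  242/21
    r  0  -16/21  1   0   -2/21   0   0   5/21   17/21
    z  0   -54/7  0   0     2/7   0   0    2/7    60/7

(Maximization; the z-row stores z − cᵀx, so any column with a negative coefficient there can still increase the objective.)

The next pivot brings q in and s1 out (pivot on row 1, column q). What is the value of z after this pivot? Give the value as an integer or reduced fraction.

219/8

Minimum ratio for q: (39/7)/(16/7) = 39/16.
z changes by −(z-row coeff of q)·ratio = −(-54/7)·(39/16) = 1053/56.
New z = 60/7 + (1053/56) = 219/8.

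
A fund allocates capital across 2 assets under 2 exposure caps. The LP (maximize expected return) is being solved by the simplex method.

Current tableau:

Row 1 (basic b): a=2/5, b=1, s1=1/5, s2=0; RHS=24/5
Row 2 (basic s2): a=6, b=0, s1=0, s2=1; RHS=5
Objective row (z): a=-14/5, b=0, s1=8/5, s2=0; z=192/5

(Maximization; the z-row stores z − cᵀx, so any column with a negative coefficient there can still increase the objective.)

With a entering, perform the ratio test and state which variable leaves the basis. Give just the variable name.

s2

Ratios: row 1 (b): (24/5)/(2/5) = 12; row 2 (s2): 5/6 = 5/6.
Minimum ratio 5/6 is in the s2 row, so s2 leaves.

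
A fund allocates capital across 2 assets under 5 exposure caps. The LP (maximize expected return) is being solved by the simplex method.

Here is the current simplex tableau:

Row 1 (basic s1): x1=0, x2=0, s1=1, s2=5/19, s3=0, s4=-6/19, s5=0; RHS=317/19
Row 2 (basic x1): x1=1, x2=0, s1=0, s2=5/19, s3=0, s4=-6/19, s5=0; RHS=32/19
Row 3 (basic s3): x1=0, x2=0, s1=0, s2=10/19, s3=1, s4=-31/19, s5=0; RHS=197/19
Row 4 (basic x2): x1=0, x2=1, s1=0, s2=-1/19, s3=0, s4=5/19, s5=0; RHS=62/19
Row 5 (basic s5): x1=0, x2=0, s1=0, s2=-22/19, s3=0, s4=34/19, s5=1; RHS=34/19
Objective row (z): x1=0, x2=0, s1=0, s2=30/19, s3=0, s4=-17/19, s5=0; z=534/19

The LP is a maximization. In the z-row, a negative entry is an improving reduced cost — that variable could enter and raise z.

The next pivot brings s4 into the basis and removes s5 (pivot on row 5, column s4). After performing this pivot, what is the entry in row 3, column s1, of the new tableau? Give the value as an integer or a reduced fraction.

Pivot element is row 5, column s4: 34/19.
Normalize row 5: new (row 5, s1) = 0/(34/19) = 0.
row 3 ← row 3 − (-31/19)·(new row 5): 0 − (-31/19)·0 = 0.

0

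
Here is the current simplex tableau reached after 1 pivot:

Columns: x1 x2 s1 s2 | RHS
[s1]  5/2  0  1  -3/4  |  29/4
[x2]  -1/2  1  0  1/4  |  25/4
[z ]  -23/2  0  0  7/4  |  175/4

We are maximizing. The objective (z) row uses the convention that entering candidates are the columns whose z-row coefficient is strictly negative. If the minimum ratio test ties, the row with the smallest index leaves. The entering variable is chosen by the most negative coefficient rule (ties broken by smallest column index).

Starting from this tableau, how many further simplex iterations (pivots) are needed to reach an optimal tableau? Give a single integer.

2

pivot: x1 in, s1 out → z = 771/10
pivot: s2 in, x2 out → z = 208
No improving column remains; optimal.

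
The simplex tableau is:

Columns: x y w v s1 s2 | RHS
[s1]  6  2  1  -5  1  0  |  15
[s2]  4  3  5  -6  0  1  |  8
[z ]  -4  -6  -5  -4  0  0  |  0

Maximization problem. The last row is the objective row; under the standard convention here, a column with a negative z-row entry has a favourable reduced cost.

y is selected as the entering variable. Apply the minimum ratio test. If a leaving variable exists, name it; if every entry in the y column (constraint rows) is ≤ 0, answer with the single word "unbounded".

s2

Ratios: row 1 (s1): 15/2 = 15/2; row 2 (s2): 8/3 = 8/3.
Minimum ratio is in the s2 row, so s2 leaves.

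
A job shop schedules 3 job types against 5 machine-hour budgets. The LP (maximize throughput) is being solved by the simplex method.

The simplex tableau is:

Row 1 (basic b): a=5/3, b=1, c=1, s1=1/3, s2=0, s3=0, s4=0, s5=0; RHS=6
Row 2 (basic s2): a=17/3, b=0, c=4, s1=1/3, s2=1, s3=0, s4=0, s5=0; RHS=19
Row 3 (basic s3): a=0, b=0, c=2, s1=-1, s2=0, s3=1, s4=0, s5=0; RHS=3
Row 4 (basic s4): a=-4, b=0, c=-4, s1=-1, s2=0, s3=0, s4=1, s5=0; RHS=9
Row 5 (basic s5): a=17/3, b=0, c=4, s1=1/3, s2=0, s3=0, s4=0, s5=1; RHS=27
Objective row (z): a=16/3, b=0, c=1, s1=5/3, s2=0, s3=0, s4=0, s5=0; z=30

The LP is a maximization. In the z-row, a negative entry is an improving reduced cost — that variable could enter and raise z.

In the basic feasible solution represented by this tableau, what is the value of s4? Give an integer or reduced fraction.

s4 is basic (row 4); its value is the RHS of that row: 9.

9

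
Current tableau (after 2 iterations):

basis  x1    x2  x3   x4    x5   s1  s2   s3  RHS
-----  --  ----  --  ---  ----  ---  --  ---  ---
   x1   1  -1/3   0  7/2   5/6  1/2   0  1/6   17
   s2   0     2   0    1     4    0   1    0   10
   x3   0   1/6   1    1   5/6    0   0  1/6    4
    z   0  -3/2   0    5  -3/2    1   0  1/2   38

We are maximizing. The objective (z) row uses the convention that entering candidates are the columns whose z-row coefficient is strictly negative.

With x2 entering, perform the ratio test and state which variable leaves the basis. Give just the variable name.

Ratios: row 1 (x1): entry -1/3 ≤ 0, skip; row 2 (s2): 10/2 = 5; row 3 (x3): 4/(1/6) = 24.
Minimum ratio 5 is in the s2 row, so s2 leaves.

s2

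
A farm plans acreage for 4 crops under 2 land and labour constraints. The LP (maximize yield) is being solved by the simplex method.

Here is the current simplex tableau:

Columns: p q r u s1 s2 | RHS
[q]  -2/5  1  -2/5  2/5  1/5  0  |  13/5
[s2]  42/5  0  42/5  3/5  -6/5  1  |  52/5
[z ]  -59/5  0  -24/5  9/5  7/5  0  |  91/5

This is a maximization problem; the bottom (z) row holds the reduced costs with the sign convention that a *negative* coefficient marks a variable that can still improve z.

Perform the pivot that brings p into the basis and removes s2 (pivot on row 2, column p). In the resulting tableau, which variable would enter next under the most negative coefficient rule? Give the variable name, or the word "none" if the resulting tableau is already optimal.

s1

Pivot element 42/5. New z-row = old z-row − (-59/5)·(row 2/(42/5)).
Updated z-row coefficients: p: 0, q: 0, r: 7, u: 37/14, s1: -2/7, s2: 59/42.
The most negative is -2/7 in column s1, so s1 would enter next.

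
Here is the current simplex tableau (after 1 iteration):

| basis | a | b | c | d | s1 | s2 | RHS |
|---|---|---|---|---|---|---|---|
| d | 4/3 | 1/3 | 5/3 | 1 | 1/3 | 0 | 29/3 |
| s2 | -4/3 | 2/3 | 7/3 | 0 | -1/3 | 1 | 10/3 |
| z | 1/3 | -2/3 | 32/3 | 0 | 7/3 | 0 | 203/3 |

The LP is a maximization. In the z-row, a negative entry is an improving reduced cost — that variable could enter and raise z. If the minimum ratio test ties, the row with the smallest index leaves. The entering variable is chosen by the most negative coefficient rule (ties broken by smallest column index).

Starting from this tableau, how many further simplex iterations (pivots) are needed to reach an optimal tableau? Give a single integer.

2

pivot: b in, s2 out → z = 71
pivot: a in, d out → z = 75
No improving column remains; optimal.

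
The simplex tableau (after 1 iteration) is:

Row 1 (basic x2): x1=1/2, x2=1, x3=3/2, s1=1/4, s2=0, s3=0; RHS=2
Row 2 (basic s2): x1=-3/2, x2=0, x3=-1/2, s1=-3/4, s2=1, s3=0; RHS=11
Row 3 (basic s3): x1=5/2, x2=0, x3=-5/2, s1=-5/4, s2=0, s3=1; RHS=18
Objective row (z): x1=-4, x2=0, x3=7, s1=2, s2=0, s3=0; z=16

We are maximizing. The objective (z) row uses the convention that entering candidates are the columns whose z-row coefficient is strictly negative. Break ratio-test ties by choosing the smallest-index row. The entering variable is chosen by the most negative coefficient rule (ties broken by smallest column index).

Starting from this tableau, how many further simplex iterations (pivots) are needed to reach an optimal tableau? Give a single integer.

pivot: x1 in, x2 out → z = 32
No improving column remains; optimal.

1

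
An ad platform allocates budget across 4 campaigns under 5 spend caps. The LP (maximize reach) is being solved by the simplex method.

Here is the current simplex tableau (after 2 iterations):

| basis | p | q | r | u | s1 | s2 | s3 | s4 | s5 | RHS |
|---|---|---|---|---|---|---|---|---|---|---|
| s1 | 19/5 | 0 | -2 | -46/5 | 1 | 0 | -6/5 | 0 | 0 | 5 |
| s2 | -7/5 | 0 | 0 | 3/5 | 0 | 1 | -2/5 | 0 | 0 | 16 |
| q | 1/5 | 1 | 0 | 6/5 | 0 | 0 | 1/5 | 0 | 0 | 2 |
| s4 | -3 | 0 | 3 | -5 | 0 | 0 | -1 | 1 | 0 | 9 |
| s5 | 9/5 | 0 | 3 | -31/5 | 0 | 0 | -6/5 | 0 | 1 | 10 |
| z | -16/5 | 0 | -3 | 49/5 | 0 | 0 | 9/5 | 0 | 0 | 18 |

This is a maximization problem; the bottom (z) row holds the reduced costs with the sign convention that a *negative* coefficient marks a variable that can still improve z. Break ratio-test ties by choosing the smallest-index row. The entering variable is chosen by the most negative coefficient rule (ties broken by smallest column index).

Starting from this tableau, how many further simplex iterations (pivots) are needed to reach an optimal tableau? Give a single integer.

pivot: p in, s1 out → z = 422/19
pivot: r in, s5 out → z = 469/15
pivot: u in, q out → z = 408/13
No improving column remains; optimal.

3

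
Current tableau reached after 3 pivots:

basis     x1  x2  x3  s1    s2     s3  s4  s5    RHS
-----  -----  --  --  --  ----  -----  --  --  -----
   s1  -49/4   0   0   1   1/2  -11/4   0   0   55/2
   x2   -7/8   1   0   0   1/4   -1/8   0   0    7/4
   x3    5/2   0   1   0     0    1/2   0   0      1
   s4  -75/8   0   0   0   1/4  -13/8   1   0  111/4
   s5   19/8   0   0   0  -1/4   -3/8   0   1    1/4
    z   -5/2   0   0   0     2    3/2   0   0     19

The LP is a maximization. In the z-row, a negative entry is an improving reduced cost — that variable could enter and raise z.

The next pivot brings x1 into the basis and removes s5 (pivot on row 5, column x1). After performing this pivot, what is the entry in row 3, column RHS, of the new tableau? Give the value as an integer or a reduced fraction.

14/19

Pivot element is row 5, column x1: 19/8.
Normalize row 5: new (row 5, RHS) = (1/4)/(19/8) = 2/19.
row 3 ← row 3 − (5/2)·(new row 5): 1 − (5/2)·(2/19) = 14/19.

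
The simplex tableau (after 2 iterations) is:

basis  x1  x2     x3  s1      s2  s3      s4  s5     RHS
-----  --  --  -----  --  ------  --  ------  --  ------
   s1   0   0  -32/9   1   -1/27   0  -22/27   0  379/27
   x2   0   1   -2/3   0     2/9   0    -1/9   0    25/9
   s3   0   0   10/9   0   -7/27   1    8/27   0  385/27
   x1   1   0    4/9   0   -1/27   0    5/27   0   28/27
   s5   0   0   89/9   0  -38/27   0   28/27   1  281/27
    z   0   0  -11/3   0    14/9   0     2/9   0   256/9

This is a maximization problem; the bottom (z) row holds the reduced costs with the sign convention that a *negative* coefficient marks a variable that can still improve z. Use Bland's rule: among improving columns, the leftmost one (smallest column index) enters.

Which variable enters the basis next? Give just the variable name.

x3

Objective-row coefficients: x1: 0, x2: 0, x3: -11/3, s1: 0, s2: 14/9, s3: 0, s4: 2/9, s5: 0.
Improving columns: x3. Bland's rule picks the smallest column index → x3.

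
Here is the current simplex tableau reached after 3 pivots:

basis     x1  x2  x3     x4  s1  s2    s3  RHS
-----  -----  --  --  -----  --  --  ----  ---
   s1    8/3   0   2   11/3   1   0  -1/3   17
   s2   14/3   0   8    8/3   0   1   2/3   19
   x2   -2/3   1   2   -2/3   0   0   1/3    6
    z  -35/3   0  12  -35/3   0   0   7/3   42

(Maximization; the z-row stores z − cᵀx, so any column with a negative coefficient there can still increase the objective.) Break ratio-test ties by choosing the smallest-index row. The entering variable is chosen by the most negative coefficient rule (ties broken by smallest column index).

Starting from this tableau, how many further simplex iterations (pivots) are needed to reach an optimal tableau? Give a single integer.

pivot: x1 in, s2 out → z = 179/2
pivot: x4 in, s1 out → z = 623/6
No improving column remains; optimal.

2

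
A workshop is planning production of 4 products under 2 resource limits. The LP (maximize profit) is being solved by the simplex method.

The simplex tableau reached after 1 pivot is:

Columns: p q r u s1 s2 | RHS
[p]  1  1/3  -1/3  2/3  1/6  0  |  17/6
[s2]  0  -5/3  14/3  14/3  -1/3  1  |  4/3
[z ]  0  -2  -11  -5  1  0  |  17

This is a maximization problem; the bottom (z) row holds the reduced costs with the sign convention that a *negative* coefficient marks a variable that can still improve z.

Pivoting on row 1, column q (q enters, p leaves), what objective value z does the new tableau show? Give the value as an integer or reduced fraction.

34

Minimum ratio for q: (17/6)/(1/3) = 17/2.
z changes by −(z-row coeff of q)·ratio = −(-2)·(17/2) = 17.
New z = 17 + 17 = 34.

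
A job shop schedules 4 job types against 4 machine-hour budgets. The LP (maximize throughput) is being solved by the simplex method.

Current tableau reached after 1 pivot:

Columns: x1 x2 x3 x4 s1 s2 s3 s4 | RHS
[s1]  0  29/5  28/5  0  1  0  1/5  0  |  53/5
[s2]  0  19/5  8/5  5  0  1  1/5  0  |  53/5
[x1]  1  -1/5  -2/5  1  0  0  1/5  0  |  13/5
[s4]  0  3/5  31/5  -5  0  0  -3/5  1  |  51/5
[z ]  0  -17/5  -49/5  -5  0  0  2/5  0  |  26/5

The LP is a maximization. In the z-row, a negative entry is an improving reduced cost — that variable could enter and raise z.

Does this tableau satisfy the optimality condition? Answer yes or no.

no

Column x2 has objective-row coefficient -17/5, which is negative; an improving pivot exists, so not yet optimal.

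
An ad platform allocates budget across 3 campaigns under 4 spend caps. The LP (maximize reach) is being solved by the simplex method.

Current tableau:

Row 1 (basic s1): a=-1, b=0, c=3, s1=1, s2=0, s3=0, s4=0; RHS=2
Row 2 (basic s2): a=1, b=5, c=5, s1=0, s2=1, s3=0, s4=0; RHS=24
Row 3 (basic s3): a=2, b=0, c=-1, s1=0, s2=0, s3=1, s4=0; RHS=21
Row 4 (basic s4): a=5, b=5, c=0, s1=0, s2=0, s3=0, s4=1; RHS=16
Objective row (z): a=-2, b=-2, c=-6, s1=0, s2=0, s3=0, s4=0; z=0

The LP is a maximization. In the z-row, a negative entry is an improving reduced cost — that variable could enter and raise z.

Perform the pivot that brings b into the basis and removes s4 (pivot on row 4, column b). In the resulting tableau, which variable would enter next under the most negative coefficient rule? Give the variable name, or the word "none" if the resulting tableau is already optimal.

c

Pivot element 5. New z-row = old z-row − (-2)·(row 4/5).
Updated z-row coefficients: a: 0, b: 0, c: -6, s1: 0, s2: 0, s3: 0, s4: 2/5.
The most negative is -6 in column c, so c would enter next.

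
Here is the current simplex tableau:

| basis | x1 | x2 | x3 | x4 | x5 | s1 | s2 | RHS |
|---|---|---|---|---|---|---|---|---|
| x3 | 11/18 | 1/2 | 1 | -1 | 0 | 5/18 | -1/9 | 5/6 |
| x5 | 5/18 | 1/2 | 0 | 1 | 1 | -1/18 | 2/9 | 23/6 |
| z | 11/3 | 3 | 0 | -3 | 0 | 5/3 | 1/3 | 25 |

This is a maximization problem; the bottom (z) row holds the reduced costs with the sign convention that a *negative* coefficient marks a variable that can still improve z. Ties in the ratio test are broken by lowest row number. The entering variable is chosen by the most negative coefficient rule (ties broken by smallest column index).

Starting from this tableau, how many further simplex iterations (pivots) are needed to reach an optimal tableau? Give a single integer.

pivot: x4 in, x5 out → z = 73/2
No improving column remains; optimal.

1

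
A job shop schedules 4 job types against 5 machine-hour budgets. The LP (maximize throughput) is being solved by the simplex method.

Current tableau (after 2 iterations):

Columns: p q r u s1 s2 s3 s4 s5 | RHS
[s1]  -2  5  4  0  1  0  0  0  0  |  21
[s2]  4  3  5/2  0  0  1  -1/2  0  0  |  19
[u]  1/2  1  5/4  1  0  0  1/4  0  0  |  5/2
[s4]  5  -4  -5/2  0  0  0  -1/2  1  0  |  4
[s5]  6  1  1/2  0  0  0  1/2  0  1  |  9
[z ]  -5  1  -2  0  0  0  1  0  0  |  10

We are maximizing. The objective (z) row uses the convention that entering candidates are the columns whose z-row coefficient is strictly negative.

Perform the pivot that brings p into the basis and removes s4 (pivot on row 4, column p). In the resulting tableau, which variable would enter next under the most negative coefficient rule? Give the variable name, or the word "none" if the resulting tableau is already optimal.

r

Pivot element 5. New z-row = old z-row − (-5)·(row 4/5).
Updated z-row coefficients: p: 0, q: -3, r: -9/2, u: 0, s1: 0, s2: 0, s3: 1/2, s4: 1, s5: 0.
The most negative is -9/2 in column r, so r would enter next.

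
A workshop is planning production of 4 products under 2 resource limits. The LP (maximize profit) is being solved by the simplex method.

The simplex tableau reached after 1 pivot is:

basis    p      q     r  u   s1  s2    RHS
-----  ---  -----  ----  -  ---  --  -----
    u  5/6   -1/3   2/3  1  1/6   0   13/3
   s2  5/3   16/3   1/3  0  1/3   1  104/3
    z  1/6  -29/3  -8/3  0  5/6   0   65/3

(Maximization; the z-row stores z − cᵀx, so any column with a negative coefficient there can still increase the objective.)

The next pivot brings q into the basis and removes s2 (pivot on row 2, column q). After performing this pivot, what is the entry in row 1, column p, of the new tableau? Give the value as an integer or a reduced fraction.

15/16

Pivot element is row 2, column q: 16/3.
Normalize row 2: new (row 2, p) = (5/3)/(16/3) = 5/16.
row 1 ← row 1 − (-1/3)·(new row 2): 5/6 − (-1/3)·(5/16) = 15/16.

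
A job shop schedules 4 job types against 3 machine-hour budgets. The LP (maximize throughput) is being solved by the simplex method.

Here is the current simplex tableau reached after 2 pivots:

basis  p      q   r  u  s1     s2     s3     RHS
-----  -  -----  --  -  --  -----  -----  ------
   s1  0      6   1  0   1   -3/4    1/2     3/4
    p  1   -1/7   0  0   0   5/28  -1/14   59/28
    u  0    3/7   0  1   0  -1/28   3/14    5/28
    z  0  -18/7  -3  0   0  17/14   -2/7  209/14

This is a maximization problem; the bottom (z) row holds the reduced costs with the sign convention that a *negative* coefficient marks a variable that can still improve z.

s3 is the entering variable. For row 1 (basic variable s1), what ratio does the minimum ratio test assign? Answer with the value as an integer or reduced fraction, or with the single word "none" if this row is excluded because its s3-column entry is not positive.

3/2

Ratio = RHS / (s3 entry) = (3/4) / (1/2) = 3/2.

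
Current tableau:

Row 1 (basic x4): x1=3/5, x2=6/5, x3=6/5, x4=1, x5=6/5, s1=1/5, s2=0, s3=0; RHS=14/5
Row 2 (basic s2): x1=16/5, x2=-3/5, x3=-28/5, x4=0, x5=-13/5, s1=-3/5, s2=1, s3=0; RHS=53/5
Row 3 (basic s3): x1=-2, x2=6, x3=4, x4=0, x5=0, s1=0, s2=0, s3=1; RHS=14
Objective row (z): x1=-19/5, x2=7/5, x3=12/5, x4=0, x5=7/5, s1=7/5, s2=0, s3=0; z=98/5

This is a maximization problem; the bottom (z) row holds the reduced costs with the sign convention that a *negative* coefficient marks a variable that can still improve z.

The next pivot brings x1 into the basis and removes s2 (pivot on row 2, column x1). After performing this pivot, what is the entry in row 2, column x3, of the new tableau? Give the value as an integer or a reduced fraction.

-7/4

Pivot element is row 2, column x1: 16/5.
Normalize row 2: new (row 2, x3) = (-28/5)/(16/5) = -7/4.
Row 2 is the pivot row, so the entry is -7/4.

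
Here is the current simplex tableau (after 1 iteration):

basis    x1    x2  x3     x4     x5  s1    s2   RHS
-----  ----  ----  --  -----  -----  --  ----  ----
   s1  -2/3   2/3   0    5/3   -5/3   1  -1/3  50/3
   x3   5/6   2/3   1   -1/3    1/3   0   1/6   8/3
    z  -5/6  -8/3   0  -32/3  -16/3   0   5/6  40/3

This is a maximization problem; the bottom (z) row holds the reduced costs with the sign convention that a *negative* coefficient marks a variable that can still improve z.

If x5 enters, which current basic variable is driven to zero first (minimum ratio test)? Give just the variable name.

x3

Ratios: row 1 (s1): entry -5/3 ≤ 0, skip; row 2 (x3): (8/3)/(1/3) = 8.
Minimum ratio 8 is in the x3 row, so x3 leaves.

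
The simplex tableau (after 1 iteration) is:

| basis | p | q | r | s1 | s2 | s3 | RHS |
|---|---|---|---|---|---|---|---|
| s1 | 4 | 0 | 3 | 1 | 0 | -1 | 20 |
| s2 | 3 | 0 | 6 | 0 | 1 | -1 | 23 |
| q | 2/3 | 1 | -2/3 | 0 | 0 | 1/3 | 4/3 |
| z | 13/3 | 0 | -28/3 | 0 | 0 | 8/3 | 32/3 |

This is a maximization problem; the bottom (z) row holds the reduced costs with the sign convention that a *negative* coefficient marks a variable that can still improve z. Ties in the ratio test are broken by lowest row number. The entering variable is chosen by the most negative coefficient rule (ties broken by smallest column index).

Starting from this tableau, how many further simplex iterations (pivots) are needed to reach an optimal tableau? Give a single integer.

1

pivot: r in, s2 out → z = 418/9
No improving column remains; optimal.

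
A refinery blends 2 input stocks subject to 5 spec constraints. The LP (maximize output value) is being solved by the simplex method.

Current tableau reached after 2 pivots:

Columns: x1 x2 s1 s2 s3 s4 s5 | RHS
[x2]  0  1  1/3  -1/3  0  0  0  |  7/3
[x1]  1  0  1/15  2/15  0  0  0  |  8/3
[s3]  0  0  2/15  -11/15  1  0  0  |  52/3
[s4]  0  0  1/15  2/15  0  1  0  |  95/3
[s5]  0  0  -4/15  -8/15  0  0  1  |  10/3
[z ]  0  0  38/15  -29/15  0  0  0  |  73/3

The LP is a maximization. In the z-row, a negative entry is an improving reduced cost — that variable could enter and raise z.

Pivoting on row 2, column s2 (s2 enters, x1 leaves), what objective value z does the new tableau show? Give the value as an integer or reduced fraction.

Minimum ratio for s2: (8/3)/(2/15) = 20.
z changes by −(z-row coeff of s2)·ratio = −(-29/15)·20 = 116/3.
New z = 73/3 + (116/3) = 63.

63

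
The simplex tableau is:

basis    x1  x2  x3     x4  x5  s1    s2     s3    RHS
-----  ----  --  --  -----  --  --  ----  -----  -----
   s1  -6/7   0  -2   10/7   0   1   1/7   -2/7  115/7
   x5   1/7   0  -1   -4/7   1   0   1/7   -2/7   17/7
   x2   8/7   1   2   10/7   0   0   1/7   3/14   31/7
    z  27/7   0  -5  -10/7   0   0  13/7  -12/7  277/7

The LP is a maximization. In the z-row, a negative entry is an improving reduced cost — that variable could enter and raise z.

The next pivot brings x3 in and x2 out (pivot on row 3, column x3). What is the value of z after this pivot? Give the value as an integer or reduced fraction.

Minimum ratio for x3: (31/7)/2 = 31/14.
z changes by −(z-row coeff of x3)·ratio = −(-5)·(31/14) = 155/14.
New z = 277/7 + (155/14) = 709/14.

709/14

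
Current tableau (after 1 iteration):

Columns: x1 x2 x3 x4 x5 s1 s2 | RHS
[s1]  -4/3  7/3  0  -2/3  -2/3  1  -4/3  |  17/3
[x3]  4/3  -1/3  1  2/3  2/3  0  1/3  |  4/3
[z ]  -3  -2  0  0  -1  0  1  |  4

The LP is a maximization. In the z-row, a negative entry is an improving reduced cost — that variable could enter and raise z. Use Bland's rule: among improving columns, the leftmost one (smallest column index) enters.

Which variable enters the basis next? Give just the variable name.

x1

Objective-row coefficients: x1: -3, x2: -2, x3: 0, x4: 0, x5: -1, s1: 0, s2: 1.
Improving columns: x1, x2, x5. Bland's rule picks the smallest column index → x1.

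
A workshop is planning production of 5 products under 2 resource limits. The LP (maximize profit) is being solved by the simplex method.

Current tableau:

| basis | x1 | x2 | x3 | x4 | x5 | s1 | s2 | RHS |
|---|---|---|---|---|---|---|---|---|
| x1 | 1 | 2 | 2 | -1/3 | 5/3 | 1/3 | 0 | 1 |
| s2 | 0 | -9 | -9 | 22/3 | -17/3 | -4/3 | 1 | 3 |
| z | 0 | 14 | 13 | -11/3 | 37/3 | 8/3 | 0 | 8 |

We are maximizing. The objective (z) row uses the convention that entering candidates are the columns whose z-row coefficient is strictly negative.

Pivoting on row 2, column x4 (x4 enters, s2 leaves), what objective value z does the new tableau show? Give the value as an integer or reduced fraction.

Minimum ratio for x4: 3/(22/3) = 9/22.
z changes by −(z-row coeff of x4)·ratio = −(-11/3)·(9/22) = 3/2.
New z = 8 + (3/2) = 19/2.

19/2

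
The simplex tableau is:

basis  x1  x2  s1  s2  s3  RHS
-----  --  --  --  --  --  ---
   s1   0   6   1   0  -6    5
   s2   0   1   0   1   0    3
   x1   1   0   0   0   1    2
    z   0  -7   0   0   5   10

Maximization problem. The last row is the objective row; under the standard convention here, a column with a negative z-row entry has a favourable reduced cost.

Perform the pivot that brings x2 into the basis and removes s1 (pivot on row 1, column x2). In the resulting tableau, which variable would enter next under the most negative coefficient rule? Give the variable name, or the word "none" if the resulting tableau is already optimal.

s3

Pivot element 6. New z-row = old z-row − (-7)·(row 1/6).
Updated z-row coefficients: x1: 0, x2: 0, s1: 7/6, s2: 0, s3: -2.
The most negative is -2 in column s3, so s3 would enter next.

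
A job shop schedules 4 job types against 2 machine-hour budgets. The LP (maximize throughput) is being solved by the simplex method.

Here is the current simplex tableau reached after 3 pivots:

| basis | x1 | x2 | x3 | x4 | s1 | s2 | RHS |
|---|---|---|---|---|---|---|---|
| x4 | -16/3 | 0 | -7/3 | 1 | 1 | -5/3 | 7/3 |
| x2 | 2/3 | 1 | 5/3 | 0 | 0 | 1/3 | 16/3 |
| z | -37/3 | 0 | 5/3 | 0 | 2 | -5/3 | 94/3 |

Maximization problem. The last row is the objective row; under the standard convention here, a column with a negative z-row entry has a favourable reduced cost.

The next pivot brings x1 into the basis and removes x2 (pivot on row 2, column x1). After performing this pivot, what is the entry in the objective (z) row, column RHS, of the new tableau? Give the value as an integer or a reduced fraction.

130

Pivot element is row 2, column x1: 2/3.
Normalize row 2: new (row 2, RHS) = (16/3)/(2/3) = 8.
z-row ← z-row − (-37/3)·(new row 2): 94/3 − (-37/3)·8 = 130.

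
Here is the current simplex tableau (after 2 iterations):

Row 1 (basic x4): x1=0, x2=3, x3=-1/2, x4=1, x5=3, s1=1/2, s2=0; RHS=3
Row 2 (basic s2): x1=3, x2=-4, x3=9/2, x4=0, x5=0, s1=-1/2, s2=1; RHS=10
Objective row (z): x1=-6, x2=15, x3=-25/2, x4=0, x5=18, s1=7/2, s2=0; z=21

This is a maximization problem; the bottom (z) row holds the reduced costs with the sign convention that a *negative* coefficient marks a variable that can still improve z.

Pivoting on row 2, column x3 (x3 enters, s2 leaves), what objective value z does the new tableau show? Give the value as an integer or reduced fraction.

439/9

Minimum ratio for x3: 10/(9/2) = 20/9.
z changes by −(z-row coeff of x3)·ratio = −(-25/2)·(20/9) = 250/9.
New z = 21 + (250/9) = 439/9.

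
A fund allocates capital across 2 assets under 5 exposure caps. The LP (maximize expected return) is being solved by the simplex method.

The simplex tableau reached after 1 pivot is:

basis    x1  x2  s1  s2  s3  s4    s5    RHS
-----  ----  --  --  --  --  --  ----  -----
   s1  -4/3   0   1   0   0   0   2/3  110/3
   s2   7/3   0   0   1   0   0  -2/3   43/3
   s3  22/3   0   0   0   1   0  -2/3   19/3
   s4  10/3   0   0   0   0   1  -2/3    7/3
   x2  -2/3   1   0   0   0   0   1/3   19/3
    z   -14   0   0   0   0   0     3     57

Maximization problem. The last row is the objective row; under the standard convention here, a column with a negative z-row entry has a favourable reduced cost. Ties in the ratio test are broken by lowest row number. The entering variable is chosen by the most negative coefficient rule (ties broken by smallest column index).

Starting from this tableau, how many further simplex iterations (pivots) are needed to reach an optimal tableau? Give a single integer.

1

pivot: x1 in, s4 out → z = 334/5
No improving column remains; optimal.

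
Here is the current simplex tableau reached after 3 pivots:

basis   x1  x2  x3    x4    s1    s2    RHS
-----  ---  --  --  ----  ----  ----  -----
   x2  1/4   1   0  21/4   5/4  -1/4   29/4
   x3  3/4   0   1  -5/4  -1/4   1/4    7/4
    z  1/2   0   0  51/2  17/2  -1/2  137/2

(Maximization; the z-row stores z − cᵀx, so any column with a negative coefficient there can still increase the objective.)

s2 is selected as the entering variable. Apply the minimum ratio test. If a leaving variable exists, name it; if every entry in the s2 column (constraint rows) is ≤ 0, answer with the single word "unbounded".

Ratios: row 1 (x2): entry -1/4 ≤ 0, skip; row 2 (x3): (7/4)/(1/4) = 7.
Minimum ratio is in the x3 row, so x3 leaves.

x3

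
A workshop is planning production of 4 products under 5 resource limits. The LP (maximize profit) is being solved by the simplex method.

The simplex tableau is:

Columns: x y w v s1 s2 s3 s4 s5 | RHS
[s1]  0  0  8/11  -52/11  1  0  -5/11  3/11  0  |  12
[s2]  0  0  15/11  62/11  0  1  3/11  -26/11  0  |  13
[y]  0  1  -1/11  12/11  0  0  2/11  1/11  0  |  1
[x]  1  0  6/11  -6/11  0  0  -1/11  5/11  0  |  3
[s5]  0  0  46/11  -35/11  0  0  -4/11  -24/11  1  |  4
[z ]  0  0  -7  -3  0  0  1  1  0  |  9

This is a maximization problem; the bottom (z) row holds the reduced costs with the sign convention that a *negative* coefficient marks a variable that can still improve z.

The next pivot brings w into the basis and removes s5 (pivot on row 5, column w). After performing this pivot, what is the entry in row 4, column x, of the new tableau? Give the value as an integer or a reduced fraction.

1

Pivot element is row 5, column w: 46/11.
Normalize row 5: new (row 5, x) = 0/(46/11) = 0.
row 4 ← row 4 − (6/11)·(new row 5): 1 − (6/11)·0 = 1.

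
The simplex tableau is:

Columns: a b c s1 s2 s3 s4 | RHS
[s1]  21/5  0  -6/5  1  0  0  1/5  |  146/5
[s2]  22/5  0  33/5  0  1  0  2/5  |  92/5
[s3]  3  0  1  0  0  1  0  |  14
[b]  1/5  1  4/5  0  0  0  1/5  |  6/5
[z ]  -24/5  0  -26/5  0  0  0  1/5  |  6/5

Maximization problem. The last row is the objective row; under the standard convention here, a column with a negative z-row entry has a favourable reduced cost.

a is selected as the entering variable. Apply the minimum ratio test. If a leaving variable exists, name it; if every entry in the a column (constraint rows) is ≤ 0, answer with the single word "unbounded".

s2

Ratios: row 1 (s1): (146/5)/(21/5) = 146/21; row 2 (s2): (92/5)/(22/5) = 46/11; row 3 (s3): 14/3 = 14/3; row 4 (b): (6/5)/(1/5) = 6.
Minimum ratio is in the s2 row, so s2 leaves.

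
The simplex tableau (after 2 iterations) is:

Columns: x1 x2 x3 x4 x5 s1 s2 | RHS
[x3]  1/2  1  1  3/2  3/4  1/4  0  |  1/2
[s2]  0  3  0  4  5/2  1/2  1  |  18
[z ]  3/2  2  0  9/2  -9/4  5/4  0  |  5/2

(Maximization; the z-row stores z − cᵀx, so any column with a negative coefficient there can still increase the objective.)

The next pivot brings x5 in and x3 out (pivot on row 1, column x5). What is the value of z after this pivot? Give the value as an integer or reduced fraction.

4

Minimum ratio for x5: (1/2)/(3/4) = 2/3.
z changes by −(z-row coeff of x5)·ratio = −(-9/4)·(2/3) = 3/2.
New z = 5/2 + (3/2) = 4.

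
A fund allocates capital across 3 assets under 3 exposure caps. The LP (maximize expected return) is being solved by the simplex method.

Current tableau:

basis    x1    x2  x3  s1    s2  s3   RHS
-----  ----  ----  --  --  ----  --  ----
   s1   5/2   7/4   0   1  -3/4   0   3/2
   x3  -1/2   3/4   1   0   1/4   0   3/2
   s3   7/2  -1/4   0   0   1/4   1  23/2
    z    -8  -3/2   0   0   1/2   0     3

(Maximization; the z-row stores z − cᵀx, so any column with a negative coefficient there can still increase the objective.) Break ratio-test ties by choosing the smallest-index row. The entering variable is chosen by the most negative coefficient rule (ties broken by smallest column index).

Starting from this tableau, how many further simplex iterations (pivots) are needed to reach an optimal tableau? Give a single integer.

2

pivot: x1 in, s1 out → z = 39/5
pivot: s2 in, s3 out → z = 280/13
No improving column remains; optimal.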